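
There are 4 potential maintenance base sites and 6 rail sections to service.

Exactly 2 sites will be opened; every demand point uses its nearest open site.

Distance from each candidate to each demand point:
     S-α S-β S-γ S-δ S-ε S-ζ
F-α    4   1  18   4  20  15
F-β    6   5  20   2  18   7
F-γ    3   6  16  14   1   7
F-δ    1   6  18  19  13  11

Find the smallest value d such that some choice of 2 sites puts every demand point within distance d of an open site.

Open {F-α, F-γ}.
  Farthest demand point is S-γ at distance 16 (to F-γ); all others are ≤ 16.
With {F-β, F-γ} the worst case is 16.
With {F-γ, F-δ} the worst case is 16.
No size-2 selection achieves below 16.

16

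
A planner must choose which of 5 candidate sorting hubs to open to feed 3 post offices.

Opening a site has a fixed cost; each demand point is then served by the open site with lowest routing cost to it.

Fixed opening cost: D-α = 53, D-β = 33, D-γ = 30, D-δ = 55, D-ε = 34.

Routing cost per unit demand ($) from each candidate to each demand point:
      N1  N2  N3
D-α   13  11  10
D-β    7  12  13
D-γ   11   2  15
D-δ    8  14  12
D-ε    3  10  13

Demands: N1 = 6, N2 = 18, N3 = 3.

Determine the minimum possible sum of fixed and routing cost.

157

Open {D-γ, D-ε}: assign each demand point to its cheapest open site.
  N1→D-ε 6×3=18, N2→D-γ 18×2=36, N3→D-ε 3×13=39
  routing cost 93, fixed 64 → total 157.
Compare {D-γ}: routing cost 147 + fixed 30 = 177.
Compare {D-β, D-γ}: routing cost 117 + fixed 63 = 180.
Compare {D-β, D-γ, D-ε}: routing cost 93 + fixed 97 = 190.
All other subsets cost ≥ 177. Minimum total cost: 157.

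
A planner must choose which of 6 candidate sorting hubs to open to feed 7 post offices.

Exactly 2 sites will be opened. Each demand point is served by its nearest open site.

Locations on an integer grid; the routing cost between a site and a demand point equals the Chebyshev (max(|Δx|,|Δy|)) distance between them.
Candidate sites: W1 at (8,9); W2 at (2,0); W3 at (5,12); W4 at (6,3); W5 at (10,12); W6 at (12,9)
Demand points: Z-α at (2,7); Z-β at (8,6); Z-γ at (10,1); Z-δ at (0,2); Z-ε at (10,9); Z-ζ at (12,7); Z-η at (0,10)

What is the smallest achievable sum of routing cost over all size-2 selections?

Open {W4, W6}.
  Z-α→W4 4, Z-β→W4 3, Z-γ→W4 4, Z-δ→W4 6, Z-ε→W6 2, Z-ζ→W6 2, Z-η→W4 7  ⇒ total 28.
Compare {W1, W4}: total 30.
Compare {W2, W4}: total 32.
No size-2 selection does better; minimum is 28.

28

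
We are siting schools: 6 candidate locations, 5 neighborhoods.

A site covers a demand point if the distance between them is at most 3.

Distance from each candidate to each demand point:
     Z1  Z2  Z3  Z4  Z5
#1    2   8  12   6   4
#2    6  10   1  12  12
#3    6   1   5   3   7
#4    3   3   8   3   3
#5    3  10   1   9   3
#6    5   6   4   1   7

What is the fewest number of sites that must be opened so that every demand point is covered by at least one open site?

2

Coverage sets (demand points within 3 of each site):
  #1: {Z1}
  #2: {Z3}
  #3: {Z2, Z4}
  #4: {Z1, Z2, Z4, Z5}
  #5: {Z1, Z3, Z5}
  #6: {Z4}
No single site covers all 5 demand points.
But {#2, #4} covers everything, so the minimum is 2.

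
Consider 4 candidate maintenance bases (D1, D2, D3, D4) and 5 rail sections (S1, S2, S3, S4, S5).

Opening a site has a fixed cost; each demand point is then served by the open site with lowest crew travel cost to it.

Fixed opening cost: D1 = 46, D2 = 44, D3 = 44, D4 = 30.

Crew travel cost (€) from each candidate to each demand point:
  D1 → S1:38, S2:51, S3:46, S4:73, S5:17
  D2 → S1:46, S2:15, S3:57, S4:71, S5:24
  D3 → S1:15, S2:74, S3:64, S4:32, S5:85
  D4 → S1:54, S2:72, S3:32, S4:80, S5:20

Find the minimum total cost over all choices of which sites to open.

Open {D2, D3}: assign each demand point to its cheapest open site.
  S1→D3 15, S2→D2 15, S3→D2 57, S4→D3 32, S5→D2 24
  crew travel cost 143, fixed 88 → total 231.
Compare {D2, D3, D4}: crew travel cost 114 + fixed 118 = 232.
Compare {D3, D4}: crew travel cost 171 + fixed 74 = 245.
Compare {D1, D3}: crew travel cost 161 + fixed 90 = 251.
All other subsets cost ≥ 232. Minimum total cost: 231.

231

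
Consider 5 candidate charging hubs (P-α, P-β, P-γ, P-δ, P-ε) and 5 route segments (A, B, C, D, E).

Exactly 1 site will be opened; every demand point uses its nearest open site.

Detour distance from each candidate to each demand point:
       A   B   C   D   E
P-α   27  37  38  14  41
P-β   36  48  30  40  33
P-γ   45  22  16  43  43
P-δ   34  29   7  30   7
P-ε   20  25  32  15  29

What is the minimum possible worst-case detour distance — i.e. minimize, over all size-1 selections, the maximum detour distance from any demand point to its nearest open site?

Open {P-ε}.
  Farthest demand point is C at detour distance 32 (to P-ε); all others are ≤ 32.
With {P-δ} the worst case is 34.
With {P-α} the worst case is 41.
No size-1 selection achieves below 32.

32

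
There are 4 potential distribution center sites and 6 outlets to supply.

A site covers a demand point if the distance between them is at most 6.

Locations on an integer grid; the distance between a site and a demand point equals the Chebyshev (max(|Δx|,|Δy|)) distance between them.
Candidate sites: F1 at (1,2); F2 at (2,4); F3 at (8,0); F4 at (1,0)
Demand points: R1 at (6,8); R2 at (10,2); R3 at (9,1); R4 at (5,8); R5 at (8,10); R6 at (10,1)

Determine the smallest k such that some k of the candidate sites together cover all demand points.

Coverage sets (demand points within 6 of each site):
  F1: {R1, R4}
  F2: {R1, R4, R5}
  F3: {R2, R3, R6}
  F4: {}
No single site covers all 6 demand points.
But {F2, F3} covers everything, so the minimum is 2.

2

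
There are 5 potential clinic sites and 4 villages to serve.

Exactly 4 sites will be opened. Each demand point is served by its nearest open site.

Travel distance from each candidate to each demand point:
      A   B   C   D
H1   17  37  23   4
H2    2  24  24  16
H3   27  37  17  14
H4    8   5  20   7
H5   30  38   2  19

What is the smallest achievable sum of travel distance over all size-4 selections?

13

Open {H1, H2, H4, H5}.
  A→H2 2, B→H4 5, C→H5 2, D→H1 4  ⇒ total 13.
Compare {H2, H3, H4, H5}: total 16.
Compare {H1, H3, H4, H5}: total 19.
No size-4 selection does better; minimum is 13.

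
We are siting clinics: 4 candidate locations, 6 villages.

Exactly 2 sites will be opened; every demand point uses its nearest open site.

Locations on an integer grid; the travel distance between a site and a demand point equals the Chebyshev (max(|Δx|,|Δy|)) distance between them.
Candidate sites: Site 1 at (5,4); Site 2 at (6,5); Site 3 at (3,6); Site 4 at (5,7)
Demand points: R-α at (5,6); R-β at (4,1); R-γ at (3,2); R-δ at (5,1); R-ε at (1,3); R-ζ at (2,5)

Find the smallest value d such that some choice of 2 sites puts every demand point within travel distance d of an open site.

Open {Site 1, Site 3}.
  Farthest demand point is R-β at travel distance 3 (to Site 1); all others are ≤ 3.
With {Site 1, Site 2} the worst case is 4.
With {Site 1, Site 4} the worst case is 4.
No size-2 selection achieves below 3.

3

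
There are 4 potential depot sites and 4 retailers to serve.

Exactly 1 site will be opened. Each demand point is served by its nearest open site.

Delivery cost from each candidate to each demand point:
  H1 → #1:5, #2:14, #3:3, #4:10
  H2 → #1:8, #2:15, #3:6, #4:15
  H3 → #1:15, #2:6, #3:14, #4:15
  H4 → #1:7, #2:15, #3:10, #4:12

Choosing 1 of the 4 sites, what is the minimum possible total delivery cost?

32

Open {H1}.
  #1→H1 5, #2→H1 14, #3→H1 3, #4→H1 10  ⇒ total 32.
Compare {H2}: total 44.
Compare {H4}: total 44.
No size-1 selection does better; minimum is 32.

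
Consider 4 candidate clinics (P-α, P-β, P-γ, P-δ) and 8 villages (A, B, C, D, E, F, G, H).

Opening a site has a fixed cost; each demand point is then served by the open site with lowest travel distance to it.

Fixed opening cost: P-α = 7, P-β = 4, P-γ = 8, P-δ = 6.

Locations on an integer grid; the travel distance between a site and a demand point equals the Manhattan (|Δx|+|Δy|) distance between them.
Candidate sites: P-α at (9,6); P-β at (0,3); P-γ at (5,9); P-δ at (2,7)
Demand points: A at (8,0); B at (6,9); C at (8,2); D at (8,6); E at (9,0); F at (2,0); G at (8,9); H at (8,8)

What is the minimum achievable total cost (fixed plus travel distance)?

48

Open {P-α, P-β}: assign each demand point to its cheapest open site.
  A→P-α 7, B→P-α 6, C→P-α 5, D→P-α 1, E→P-α 6, F→P-β 5, G→P-α 4, H→P-α 3
  travel distance 37, fixed 11 → total 48.
Compare {P-α, P-β, P-γ}: travel distance 31 + fixed 19 = 50.
Compare {P-α}: travel distance 45 + fixed 7 = 52.
Compare {P-α, P-δ}: travel distance 39 + fixed 13 = 52.
All other subsets cost ≥ 50. Minimum total cost: 48.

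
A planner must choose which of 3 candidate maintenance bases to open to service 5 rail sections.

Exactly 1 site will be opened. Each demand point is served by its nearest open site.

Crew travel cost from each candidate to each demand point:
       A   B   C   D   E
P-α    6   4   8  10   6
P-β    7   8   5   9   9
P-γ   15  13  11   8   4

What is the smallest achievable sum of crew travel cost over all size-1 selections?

Open {P-α}.
  A→P-α 6, B→P-α 4, C→P-α 8, D→P-α 10, E→P-α 6  ⇒ total 34.
Compare {P-β}: total 38.
Compare {P-γ}: total 51.

34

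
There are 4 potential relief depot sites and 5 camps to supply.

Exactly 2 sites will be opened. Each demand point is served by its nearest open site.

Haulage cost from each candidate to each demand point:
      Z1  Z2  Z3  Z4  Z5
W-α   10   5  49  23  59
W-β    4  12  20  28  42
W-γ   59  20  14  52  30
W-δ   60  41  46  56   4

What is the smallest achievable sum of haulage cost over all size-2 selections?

68

Open {W-β, W-δ}.
  Z1→W-β 4, Z2→W-β 12, Z3→W-β 20, Z4→W-β 28, Z5→W-δ 4  ⇒ total 68.
Compare {W-α, W-γ}: total 82.
Compare {W-α, W-δ}: total 88.
No size-2 selection does better; minimum is 68.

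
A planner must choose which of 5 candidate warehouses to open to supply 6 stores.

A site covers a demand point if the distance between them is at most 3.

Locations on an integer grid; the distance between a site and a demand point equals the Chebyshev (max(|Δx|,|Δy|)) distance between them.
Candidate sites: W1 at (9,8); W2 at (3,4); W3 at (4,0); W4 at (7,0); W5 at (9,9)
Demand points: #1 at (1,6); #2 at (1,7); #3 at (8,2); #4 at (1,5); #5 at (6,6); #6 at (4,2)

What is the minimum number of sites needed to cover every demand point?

2

Coverage sets (demand points within 3 of each site):
  W1: {#5}
  W2: {#1, #2, #4, #5, #6}
  W3: {#6}
  W4: {#3, #6}
  W5: {#5}
No single site covers all 6 demand points.
But {W2, W4} covers everything, so the minimum is 2.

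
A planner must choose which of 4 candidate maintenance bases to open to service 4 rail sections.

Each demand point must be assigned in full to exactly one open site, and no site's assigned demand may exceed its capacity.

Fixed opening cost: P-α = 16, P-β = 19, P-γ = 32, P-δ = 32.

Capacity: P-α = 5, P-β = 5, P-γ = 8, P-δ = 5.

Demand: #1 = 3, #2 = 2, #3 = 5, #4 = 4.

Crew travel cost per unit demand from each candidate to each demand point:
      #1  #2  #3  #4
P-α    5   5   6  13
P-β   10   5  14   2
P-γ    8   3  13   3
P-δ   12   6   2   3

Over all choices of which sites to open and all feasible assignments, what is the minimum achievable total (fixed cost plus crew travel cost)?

110

Open {P-α, P-β, P-δ}; cheapest assignment that respects the capacities:
  P-α (cap 5, load 5): #1, #2 — cost 3×5 + 2×5 = 25
  P-β (cap 5, load 4): #4 — cost 4×2 = 8
  P-δ (cap 5, load 5): #3 — cost 5×2 = 10
  Shipping 43, fixed 67 → total 110.
  Any other capacity-feasible assignment to {P-α, P-β, P-δ} ships for at least 43.
Compare {P-α, P-γ, P-δ}: its best feasible assignment gives total 123.
Compare {P-β, P-γ, P-δ}: its best feasible assignment gives total 131.
Every other set of open sites that can feasibly serve all demand totals ≥ 123 even under its best assignment. Minimum: 110.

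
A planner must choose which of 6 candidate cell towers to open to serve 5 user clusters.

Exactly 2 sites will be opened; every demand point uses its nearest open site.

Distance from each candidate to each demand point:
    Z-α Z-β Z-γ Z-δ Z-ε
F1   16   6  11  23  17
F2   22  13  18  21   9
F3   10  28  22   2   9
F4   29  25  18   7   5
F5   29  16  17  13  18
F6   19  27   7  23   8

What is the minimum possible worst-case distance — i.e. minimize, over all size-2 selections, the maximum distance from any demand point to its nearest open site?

11

Open {F1, F3}.
  Farthest demand point is Z-γ at distance 11 (to F1); all others are ≤ 11.
With {F1, F4} the worst case is 16.
With {F1, F5} the worst case is 17.
No size-2 selection achieves below 11.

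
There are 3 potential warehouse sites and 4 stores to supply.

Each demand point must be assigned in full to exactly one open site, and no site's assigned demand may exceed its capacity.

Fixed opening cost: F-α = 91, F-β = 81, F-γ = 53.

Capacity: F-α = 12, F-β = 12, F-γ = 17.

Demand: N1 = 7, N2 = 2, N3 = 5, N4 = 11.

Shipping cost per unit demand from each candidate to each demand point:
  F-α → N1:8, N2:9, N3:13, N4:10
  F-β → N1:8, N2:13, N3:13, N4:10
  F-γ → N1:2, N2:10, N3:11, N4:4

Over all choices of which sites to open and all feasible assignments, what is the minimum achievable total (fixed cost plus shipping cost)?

Open {F-β, F-γ}; cheapest assignment that respects the capacities:
  F-β (cap 12, load 9): N1, N2 — cost 7×8 + 2×13 = 82
  F-γ (cap 17, load 16): N3, N4 — cost 5×11 + 11×4 = 99
  Shipping 181, fixed 134 → total 315.
  Any other capacity-feasible assignment to {F-β, F-γ} ships for at least 181.
Compare {F-α, F-γ}: its best feasible assignment gives total 317.
Compare {F-α, F-β, F-γ}: its best feasible assignment gives total 398.
Every other set of open sites that can feasibly serve all demand totals ≥ 317 even under its best assignment. Minimum: 315.

315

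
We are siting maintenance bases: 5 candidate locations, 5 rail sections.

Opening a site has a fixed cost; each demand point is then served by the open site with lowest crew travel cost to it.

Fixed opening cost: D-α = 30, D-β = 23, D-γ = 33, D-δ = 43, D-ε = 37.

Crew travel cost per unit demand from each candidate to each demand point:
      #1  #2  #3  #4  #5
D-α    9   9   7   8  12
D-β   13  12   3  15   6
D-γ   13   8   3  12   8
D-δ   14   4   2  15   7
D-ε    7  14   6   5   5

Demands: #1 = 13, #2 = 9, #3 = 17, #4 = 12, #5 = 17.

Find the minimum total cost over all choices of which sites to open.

Open {D-δ, D-ε}: assign each demand point to its cheapest open site.
  #1→D-ε 13×7=91, #2→D-δ 9×4=36, #3→D-δ 17×2=34, #4→D-ε 12×5=60, #5→D-ε 17×5=85
  crew travel cost 306, fixed 80 → total 386.
Compare {D-β, D-δ, D-ε}: crew travel cost 306 + fixed 103 = 409.
Compare {D-α, D-δ, D-ε}: crew travel cost 306 + fixed 110 = 416.
Compare {D-γ, D-δ, D-ε}: crew travel cost 306 + fixed 113 = 419.
All other subsets cost ≥ 409. Minimum total cost: 386.

386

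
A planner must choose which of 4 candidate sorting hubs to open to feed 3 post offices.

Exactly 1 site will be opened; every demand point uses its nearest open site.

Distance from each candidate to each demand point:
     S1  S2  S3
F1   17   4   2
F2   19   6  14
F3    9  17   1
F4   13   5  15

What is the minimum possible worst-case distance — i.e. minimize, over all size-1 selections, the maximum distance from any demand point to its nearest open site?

Open {F4}.
  Farthest demand point is S3 at distance 15 (to F4); all others are ≤ 15.
With {F1} the worst case is 17.
With {F3} the worst case is 17.
No size-1 selection achieves below 15.

15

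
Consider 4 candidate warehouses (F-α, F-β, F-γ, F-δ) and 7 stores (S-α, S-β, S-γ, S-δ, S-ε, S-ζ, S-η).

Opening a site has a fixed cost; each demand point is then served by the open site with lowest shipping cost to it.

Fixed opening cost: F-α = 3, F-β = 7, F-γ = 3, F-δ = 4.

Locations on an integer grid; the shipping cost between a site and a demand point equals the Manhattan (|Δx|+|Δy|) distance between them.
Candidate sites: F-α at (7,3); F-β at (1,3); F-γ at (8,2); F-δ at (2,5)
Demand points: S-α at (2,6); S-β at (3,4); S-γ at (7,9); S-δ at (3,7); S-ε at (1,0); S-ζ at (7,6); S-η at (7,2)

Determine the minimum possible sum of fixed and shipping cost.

Open {F-α, F-δ}: assign each demand point to its cheapest open site.
  S-α→F-δ 1, S-β→F-δ 2, S-γ→F-α 6, S-δ→F-δ 3, S-ε→F-δ 6, S-ζ→F-α 3, S-η→F-α 1
  shipping cost 22, fixed 7 → total 29.
Compare {F-α, F-γ, F-δ}: shipping cost 22 + fixed 10 = 32.
Compare {F-γ, F-δ}: shipping cost 26 + fixed 7 = 33.
Compare {F-α, F-β, F-δ}: shipping cost 19 + fixed 14 = 33.
All other subsets cost ≥ 32. Minimum total cost: 29.

29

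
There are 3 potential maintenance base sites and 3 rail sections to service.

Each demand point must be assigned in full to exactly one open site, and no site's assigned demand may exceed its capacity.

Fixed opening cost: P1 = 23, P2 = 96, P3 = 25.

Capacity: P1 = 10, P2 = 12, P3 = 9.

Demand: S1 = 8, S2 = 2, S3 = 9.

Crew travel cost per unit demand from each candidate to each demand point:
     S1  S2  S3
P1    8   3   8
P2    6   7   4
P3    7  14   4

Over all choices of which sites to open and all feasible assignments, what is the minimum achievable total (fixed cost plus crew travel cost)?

154

Open {P1, P3}; cheapest assignment that respects the capacities:
  P1 (cap 10, load 10): S1, S2 — cost 8×8 + 2×3 = 70
  P3 (cap 9, load 9): S3 — cost 9×4 = 36
  Shipping 106, fixed 48 → total 154.
  Any other capacity-feasible assignment to {P1, P3} ships for at least 106.
Compare {P2, P3}: its best feasible assignment gives total 219.
Compare {P1, P2}: its best feasible assignment gives total 225.
Every other set of open sites that can feasibly serve all demand totals ≥ 219 even under its best assignment. Minimum: 154.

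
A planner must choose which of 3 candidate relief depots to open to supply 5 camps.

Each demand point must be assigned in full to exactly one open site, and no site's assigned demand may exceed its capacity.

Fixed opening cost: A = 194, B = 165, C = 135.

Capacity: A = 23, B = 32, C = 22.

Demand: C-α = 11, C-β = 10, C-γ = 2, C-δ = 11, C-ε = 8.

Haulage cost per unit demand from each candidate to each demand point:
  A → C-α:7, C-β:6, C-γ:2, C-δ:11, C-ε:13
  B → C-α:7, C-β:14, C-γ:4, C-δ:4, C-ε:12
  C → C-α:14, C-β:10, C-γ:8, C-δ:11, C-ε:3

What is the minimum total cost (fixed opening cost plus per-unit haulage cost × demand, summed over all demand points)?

Open {B, C}; cheapest assignment that respects the capacities:
  B (cap 32, load 24): C-α, C-γ, C-δ — cost 11×7 + 2×4 + 11×4 = 129
  C (cap 22, load 18): C-β, C-ε — cost 10×10 + 8×3 = 124
  Shipping 253, fixed 300 → total 553.
  Any other capacity-feasible assignment to {B, C} ships for at least 253.
Compare {A, C}: its best feasible assignment gives total 615.
Compare {A, B}: its best feasible assignment gives total 640.
Every other set of open sites that can feasibly serve all demand totals ≥ 615 even under its best assignment. Minimum: 553.

553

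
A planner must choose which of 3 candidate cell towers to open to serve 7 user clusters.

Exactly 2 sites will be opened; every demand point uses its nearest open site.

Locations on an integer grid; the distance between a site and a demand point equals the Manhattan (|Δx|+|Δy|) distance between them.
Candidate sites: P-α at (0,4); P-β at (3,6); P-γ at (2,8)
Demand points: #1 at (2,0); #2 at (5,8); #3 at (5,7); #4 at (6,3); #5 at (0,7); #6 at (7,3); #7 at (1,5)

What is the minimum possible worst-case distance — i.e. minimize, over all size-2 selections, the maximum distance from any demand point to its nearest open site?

Open {P-α, P-β}.
  Farthest demand point is #6 at distance 7 (to P-β); all others are ≤ 7.
With {P-β, P-γ} the worst case is 7.
With {P-α, P-γ} the worst case is 8.
No size-2 selection achieves below 7.

7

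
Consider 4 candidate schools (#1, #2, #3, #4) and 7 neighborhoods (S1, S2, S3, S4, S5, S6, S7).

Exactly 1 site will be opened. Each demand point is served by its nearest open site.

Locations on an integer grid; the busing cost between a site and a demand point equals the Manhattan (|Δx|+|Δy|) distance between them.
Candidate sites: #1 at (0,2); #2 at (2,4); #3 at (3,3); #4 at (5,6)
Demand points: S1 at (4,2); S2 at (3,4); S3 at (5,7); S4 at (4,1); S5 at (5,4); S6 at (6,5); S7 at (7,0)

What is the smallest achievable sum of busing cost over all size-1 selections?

Open {#3}.
  S1→#3 2, S2→#3 1, S3→#3 6, S4→#3 3, S5→#3 3, S6→#3 5, S7→#3 7  ⇒ total 27.
Compare {#4}: total 28.
Compare {#2}: total 33.
No size-1 selection does better; minimum is 27.

27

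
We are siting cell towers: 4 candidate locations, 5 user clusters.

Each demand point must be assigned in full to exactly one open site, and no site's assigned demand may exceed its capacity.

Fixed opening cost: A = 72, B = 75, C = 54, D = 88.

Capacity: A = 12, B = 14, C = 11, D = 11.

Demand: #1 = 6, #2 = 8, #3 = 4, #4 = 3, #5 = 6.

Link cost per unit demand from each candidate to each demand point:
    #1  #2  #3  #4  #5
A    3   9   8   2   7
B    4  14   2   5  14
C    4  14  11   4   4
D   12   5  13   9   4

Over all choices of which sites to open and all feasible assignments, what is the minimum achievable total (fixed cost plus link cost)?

325

Open {B, C, D}; cheapest assignment that respects the capacities:
  B (cap 14, load 10): #1, #3 — cost 6×4 + 4×2 = 32
  C (cap 11, load 9): #4, #5 — cost 3×4 + 6×4 = 36
  D (cap 11, load 8): #2 — cost 8×5 = 40
  Shipping 108, fixed 217 → total 325.
  Any other capacity-feasible assignment to {B, C, D} ships for at least 108.
Compare {A, B, C}: its best feasible assignment gives total 335.
Compare {A, C, D}: its best feasible assignment gives total 340.
Every other set of open sites that can feasibly serve all demand totals ≥ 335 even under its best assignment. Minimum: 325.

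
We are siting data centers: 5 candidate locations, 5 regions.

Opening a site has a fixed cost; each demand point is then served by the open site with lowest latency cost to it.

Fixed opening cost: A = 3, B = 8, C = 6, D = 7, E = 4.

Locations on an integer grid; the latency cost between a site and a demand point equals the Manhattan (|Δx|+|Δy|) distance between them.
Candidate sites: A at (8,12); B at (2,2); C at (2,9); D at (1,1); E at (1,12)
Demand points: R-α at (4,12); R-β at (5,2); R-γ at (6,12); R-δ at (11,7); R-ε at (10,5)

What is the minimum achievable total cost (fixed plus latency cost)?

37

Open {A, B}: assign each demand point to its cheapest open site.
  R-α→A 4, R-β→B 3, R-γ→A 2, R-δ→A 8, R-ε→A 9
  latency cost 26, fixed 11 → total 37.
Compare {A, D}: latency cost 28 + fixed 10 = 38.
Compare {A}: latency cost 36 + fixed 3 = 39.
Compare {A, B, E}: latency cost 25 + fixed 15 = 40.
All other subsets cost ≥ 38. Minimum total cost: 37.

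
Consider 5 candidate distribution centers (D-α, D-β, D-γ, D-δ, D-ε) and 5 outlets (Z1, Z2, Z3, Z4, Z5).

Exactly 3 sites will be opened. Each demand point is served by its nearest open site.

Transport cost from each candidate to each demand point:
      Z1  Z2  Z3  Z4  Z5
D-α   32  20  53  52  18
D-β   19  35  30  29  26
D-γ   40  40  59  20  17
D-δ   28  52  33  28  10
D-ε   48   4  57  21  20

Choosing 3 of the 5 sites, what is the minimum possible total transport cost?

84

Open {D-β, D-δ, D-ε}.
  Z1→D-β 19, Z2→D-ε 4, Z3→D-β 30, Z4→D-ε 21, Z5→D-δ 10  ⇒ total 84.
Compare {D-β, D-γ, D-ε}: total 90.
Compare {D-α, D-β, D-ε}: total 92.
No size-3 selection does better; minimum is 84.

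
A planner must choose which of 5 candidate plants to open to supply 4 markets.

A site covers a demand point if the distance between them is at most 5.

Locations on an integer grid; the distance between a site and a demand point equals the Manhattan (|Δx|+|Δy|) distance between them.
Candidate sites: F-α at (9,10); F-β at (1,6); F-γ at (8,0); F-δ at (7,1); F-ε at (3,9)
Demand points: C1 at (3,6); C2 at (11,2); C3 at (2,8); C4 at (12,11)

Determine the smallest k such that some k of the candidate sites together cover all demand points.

3

Coverage sets (demand points within 5 of each site):
  F-α: {C4}
  F-β: {C1, C3}
  F-γ: {C2}
  F-δ: {C2}
  F-ε: {C1, C3}
No 2 sites suffice: every size-2 union leaves at least one demand point uncovered.
But {F-α, F-β, F-γ} covers everything, so the minimum is 3.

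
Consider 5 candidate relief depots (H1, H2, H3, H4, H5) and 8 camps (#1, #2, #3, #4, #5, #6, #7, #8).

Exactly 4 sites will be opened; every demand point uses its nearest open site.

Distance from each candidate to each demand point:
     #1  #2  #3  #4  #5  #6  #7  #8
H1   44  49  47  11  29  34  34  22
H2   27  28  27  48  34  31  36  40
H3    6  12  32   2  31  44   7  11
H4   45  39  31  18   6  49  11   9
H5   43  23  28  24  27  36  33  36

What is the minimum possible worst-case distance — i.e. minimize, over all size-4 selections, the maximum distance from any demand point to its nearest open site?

Open {H1, H2, H3, H4}.
  Farthest demand point is #6 at distance 31 (to H2); all others are ≤ 31.
With {H1, H2, H3, H5} the worst case is 31.
With {H1, H2, H4, H5} the worst case is 31.
No size-4 selection achieves below 31.

31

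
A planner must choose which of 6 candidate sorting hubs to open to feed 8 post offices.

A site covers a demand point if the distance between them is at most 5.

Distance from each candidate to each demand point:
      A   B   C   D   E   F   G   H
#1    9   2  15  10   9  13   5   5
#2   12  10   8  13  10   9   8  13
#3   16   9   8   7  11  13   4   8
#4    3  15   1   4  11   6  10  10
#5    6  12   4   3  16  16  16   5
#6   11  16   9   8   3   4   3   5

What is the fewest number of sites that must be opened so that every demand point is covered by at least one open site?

3

Coverage sets (demand points within 5 of each site):
  #1: {B, G, H}
  #2: {}
  #3: {G}
  #4: {A, C, D}
  #5: {C, D, H}
  #6: {E, F, G, H}
No 2 sites suffice: every size-2 union leaves at least one demand point uncovered.
But {#1, #4, #6} covers everything, so the minimum is 3.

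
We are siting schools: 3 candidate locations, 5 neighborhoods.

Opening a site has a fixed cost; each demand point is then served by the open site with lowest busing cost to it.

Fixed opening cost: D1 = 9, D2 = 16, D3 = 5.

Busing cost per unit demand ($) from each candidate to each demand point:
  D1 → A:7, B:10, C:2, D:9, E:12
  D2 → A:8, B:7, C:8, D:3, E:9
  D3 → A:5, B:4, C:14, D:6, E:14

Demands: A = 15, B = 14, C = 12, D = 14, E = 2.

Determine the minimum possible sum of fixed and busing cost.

Open {D1, D2, D3}: assign each demand point to its cheapest open site.
  A→D3 15×5=75, B→D3 14×4=56, C→D1 12×2=24, D→D2 14×3=42, E→D2 2×9=18
  busing cost 215, fixed 30 → total 245.
Compare {D1, D3}: busing cost 263 + fixed 14 = 277.
Compare {D2, D3}: busing cost 287 + fixed 21 = 308.
Compare {D1, D2}: busing cost 287 + fixed 25 = 312.
All other subsets cost ≥ 277. Minimum total cost: 245.

245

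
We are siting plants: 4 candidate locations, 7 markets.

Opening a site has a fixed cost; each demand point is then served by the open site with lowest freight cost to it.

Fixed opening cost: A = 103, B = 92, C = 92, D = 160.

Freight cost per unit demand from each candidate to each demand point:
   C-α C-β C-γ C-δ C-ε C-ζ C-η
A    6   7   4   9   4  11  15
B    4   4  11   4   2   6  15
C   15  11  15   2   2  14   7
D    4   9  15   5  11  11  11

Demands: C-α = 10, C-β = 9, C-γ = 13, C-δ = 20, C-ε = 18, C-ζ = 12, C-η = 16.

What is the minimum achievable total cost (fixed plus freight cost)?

Open {B, C}: assign each demand point to its cheapest open site.
  C-α→B 10×4=40, C-β→B 9×4=36, C-γ→B 13×11=143, C-δ→C 20×2=40, C-ε→B 18×2=36, C-ζ→B 12×6=72, C-η→C 16×7=112
  freight cost 479, fixed 184 → total 663.
Compare {A, B, C}: freight cost 388 + fixed 287 = 675.
Compare {A, C}: freight cost 495 + fixed 195 = 690.
Compare {B}: freight cost 647 + fixed 92 = 739.
All other subsets cost ≥ 675. Minimum total cost: 663.

663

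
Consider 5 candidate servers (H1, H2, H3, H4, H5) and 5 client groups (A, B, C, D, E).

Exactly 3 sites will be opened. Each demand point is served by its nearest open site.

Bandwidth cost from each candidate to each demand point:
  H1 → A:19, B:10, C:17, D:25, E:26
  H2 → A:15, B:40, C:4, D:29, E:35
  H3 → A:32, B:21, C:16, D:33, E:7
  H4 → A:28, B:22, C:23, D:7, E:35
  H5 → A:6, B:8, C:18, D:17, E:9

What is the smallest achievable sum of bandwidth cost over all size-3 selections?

Open {H2, H4, H5}.
  A→H5 6, B→H5 8, C→H2 4, D→H4 7, E→H5 9  ⇒ total 34.
Compare {H2, H3, H5}: total 42.
Compare {H1, H2, H5}: total 44.
No size-3 selection does better; minimum is 34.

34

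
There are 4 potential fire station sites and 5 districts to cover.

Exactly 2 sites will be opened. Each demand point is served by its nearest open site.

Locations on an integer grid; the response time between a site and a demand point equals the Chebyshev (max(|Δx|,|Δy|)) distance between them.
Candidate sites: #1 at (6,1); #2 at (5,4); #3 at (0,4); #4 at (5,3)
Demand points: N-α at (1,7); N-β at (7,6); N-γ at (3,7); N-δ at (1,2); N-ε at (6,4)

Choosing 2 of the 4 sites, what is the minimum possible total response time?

11

Open {#2, #3}.
  N-α→#3 3, N-β→#2 2, N-γ→#2 3, N-δ→#3 2, N-ε→#2 1  ⇒ total 11.
Compare {#3, #4}: total 12.
Compare {#1, #2}: total 14.
No size-2 selection does better; minimum is 11.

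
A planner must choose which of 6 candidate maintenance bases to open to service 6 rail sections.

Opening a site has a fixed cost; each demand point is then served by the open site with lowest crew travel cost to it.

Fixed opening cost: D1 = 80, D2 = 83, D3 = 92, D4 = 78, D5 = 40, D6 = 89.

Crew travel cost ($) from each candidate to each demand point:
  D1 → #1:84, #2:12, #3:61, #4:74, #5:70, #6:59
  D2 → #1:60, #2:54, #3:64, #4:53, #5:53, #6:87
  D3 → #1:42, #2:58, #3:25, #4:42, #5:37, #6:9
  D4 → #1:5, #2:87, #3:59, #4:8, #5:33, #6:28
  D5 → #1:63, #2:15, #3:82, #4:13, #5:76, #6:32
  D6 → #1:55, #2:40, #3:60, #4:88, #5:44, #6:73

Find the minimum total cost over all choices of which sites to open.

266

Open {D4, D5}: assign each demand point to its cheapest open site.
  #1→D4 5, #2→D5 15, #3→D4 59, #4→D4 8, #5→D4 33, #6→D4 28
  crew travel cost 148, fixed 118 → total 266.
Compare {D3, D5}: crew travel cost 141 + fixed 132 = 273.
Compare {D4}: crew travel cost 220 + fixed 78 = 298.
Compare {D1, D4}: crew travel cost 145 + fixed 158 = 303.
All other subsets cost ≥ 273. Minimum total cost: 266.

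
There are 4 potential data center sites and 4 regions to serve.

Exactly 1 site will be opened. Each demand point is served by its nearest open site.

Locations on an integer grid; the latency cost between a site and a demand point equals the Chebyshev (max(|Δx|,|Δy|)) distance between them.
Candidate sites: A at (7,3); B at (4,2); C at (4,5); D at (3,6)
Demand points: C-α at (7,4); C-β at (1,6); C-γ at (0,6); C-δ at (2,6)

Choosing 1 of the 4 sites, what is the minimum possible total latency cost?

10

Open {D}.
  C-α→D 4, C-β→D 2, C-γ→D 3, C-δ→D 1  ⇒ total 10.
Compare {C}: total 12.
Compare {B}: total 15.
No size-1 selection does better; minimum is 10.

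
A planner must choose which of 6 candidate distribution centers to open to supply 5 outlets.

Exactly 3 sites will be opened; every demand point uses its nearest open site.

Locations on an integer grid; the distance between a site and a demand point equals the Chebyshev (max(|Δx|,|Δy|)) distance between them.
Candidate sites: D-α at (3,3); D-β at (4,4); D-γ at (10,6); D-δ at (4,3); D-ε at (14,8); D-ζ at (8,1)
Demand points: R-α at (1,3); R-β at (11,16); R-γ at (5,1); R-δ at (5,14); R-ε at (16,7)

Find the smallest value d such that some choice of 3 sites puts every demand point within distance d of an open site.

8

Open {D-α, D-γ, D-ε}.
  Farthest demand point is R-β at distance 8 (to D-ε); all others are ≤ 8.
With {D-β, D-γ, D-ε} the worst case is 8.
With {D-γ, D-δ, D-ε} the worst case is 8.
No size-3 selection achieves below 8.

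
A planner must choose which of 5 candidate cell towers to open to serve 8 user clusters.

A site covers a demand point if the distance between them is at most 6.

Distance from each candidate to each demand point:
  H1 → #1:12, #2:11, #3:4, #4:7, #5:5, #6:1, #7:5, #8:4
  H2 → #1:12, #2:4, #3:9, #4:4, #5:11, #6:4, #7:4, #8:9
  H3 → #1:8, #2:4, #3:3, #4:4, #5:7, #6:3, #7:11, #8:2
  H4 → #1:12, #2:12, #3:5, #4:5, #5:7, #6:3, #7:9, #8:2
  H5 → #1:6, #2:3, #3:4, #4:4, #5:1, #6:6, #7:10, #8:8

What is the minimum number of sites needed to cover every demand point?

Coverage sets (demand points within 6 of each site):
  H1: {#3, #5, #6, #7, #8}
  H2: {#2, #4, #6, #7}
  H3: {#2, #3, #4, #6, #8}
  H4: {#3, #4, #6, #8}
  H5: {#1, #2, #3, #4, #5, #6}
No single site covers all 8 demand points.
But {H1, H5} covers everything, so the minimum is 2.

2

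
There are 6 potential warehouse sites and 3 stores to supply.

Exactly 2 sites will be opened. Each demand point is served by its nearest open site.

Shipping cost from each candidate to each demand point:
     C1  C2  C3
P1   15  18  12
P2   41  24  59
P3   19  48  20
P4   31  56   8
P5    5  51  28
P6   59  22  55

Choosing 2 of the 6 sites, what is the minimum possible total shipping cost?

35

Open {P1, P5}.
  C1→P5 5, C2→P1 18, C3→P1 12  ⇒ total 35.
Compare {P1, P4}: total 41.
Compare {P1, P2}: total 45.
No size-2 selection does better; minimum is 35.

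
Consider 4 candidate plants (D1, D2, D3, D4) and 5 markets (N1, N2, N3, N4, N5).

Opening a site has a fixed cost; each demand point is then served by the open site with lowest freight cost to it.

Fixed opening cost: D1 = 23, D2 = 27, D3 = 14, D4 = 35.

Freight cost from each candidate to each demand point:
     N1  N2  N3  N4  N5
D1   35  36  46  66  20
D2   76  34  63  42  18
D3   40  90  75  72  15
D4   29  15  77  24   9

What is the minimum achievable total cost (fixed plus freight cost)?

181

Open {D1, D4}: assign each demand point to its cheapest open site.
  N1→D4 29, N2→D4 15, N3→D1 46, N4→D4 24, N5→D4 9
  freight cost 123, fixed 58 → total 181.
Compare {D4}: freight cost 154 + fixed 35 = 189.
Compare {D1, D3, D4}: freight cost 123 + fixed 72 = 195.
Compare {D3, D4}: freight cost 152 + fixed 49 = 201.
All other subsets cost ≥ 189. Minimum total cost: 181.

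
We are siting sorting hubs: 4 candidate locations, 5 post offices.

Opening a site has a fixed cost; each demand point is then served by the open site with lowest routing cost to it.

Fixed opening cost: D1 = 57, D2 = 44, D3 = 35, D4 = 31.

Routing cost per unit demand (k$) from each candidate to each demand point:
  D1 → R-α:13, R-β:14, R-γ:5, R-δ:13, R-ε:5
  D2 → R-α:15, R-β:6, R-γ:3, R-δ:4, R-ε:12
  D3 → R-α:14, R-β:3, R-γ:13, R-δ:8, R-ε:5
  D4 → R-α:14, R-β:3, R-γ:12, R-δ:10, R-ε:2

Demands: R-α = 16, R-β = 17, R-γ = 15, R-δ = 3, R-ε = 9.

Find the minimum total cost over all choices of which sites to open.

425

Open {D2, D4}: assign each demand point to its cheapest open site.
  R-α→D4 16×14=224, R-β→D4 17×3=51, R-γ→D2 15×3=45, R-δ→D2 3×4=12, R-ε→D4 9×2=18
  routing cost 350, fixed 75 → total 425.
Compare {D2, D3}: routing cost 377 + fixed 79 = 456.
Compare {D2, D3, D4}: routing cost 350 + fixed 110 = 460.
Compare {D1, D2, D4}: routing cost 334 + fixed 132 = 466.
All other subsets cost ≥ 456. Minimum total cost: 425.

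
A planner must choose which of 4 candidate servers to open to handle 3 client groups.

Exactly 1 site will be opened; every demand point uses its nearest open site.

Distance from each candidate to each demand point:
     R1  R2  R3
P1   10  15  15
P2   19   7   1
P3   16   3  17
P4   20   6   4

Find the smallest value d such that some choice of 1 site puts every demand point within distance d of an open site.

Open {P1}.
  Farthest demand point is R2 at distance 15 (to P1); all others are ≤ 15.
With {P3} the worst case is 17.
With {P2} the worst case is 19.
No size-1 selection achieves below 15.

15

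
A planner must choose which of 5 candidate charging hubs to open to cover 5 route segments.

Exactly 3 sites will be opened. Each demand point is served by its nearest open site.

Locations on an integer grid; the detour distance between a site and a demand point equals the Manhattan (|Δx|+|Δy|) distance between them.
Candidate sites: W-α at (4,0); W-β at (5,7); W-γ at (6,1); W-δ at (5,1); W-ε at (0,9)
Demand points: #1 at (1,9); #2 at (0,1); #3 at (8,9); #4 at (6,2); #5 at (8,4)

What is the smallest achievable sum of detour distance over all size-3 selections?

18

Open {W-β, W-γ, W-ε}.
  #1→W-ε 1, #2→W-γ 6, #3→W-β 5, #4→W-γ 1, #5→W-γ 5  ⇒ total 18.
Compare {W-β, W-δ, W-ε}: total 19.
Compare {W-α, W-γ, W-ε}: total 20.
No size-3 selection does better; minimum is 18.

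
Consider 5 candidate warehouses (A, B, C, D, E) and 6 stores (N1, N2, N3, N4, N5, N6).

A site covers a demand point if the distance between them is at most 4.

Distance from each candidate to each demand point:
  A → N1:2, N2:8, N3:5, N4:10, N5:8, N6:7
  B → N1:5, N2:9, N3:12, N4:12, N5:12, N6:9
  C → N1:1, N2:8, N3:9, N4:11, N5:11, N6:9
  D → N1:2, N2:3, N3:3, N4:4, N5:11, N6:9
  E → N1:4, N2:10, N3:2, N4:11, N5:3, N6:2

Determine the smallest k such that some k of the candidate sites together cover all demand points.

2

Coverage sets (demand points within 4 of each site):
  A: {N1}
  B: {}
  C: {N1}
  D: {N1, N2, N3, N4}
  E: {N1, N3, N5, N6}
No single site covers all 6 demand points.
But {D, E} covers everything, so the minimum is 2.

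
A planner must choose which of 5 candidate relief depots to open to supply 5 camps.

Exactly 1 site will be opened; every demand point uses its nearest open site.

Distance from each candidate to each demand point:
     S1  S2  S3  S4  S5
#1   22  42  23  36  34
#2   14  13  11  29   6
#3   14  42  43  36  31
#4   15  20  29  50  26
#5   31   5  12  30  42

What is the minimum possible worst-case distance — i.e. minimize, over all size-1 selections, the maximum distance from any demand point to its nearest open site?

Open {#2}.
  Farthest demand point is S4 at distance 29 (to #2); all others are ≤ 29.
With {#1} the worst case is 42.
With {#5} the worst case is 42.
No size-1 selection achieves below 29.

29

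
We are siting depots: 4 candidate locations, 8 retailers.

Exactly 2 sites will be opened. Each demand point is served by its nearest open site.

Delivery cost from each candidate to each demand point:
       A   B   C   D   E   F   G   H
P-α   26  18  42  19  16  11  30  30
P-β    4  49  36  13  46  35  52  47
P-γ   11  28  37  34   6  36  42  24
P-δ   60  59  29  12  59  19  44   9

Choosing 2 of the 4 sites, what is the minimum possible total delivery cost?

151

Open {P-α, P-δ}.
  A→P-α 26, B→P-α 18, C→P-δ 29, D→P-δ 12, E→P-α 16, F→P-α 11, G→P-α 30, H→P-δ 9  ⇒ total 151.
Compare {P-α, P-γ}: total 156.
Compare {P-γ, P-δ}: total 156.
No size-2 selection does better; minimum is 151.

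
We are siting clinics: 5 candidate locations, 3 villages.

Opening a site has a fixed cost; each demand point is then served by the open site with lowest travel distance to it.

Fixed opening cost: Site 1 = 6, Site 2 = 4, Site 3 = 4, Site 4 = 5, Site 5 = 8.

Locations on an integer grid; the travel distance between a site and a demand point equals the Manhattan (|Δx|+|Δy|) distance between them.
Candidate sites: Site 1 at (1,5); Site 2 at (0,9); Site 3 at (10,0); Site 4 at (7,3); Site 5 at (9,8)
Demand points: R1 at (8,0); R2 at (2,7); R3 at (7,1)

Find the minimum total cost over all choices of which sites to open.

Open {Site 2, Site 3}: assign each demand point to its cheapest open site.
  R1→Site 3 2, R2→Site 2 4, R3→Site 3 4
  travel distance 10, fixed 8 → total 18.
Compare {Site 1, Site 3}: travel distance 9 + fixed 10 = 19.
Compare {Site 2, Site 4}: travel distance 10 + fixed 9 = 19.
Compare {Site 4}: travel distance 15 + fixed 5 = 20.
All other subsets cost ≥ 19. Minimum total cost: 18.

18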